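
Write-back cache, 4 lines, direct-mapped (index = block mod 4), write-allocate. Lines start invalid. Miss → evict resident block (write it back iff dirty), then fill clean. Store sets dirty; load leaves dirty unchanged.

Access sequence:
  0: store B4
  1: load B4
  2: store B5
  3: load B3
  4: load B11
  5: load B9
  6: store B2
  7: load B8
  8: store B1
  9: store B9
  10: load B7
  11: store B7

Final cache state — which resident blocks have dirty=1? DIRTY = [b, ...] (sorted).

DIRTY = [2, 7, 9]

  0 | W B4 → L0 miss [D]
  1 | R B4 → L0 hit [D]
  2 | W B5 → L1 miss [D]
  3 | R B3 → L3 miss [-]
  4 | R B11 → L3 miss [-]
  5 | R B9 → L1 miss wb→B5 [-]
  6 | W B2 → L2 miss [D]
  7 | R B8 → L0 miss wb→B4 [-]
  8 | W B1 → L1 miss [D]
  9 | W B9 → L1 miss wb→B1 [D]
  10 | R B7 → L3 miss [-]
  11 | W B7 → L3 hit [D]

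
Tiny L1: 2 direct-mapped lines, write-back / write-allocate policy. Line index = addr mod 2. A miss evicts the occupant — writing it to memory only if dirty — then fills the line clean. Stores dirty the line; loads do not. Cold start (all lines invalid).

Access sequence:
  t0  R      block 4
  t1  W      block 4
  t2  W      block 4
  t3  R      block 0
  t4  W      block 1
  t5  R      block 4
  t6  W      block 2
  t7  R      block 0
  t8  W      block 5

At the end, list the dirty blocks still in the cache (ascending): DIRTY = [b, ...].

0: R B4 -> L0 miss  d=-]
1: W B4 -> L0 hit  d=D]
2: W B4 -> L0 hit  d=D]
3: R B0 -> L0 miss wb->B4  d=-]
4: W B1 -> L1 miss  d=D]
5: R B4 -> L0 miss  d=-]
6: W B2 -> L0 miss  d=D]
7: R B0 -> L0 miss wb->B2  d=-]
8: W B5 -> L1 miss wb->B1  d=D]

DIRTY = [5]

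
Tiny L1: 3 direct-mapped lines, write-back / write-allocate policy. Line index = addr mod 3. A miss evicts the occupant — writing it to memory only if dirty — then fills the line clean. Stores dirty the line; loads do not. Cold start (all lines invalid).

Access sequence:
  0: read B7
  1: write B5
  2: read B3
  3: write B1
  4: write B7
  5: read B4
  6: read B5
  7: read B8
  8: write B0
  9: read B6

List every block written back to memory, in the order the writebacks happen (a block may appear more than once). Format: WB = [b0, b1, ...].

0: R B7 → L1 miss [-]
1: W B5 → L2 miss [D]
2: R B3 → L0 miss [-]
3: W B1 → L1 miss [D]
4: W B7 → L1 miss wb→B1 [D]
5: R B4 → L1 miss wb→B7 [-]
6: R B5 → L2 hit [D]
7: R B8 → L2 miss wb→B5 [-]
8: W B0 → L0 miss [D]
9: R B6 → L0 miss wb→B0 [-]

WB = [1, 7, 5, 0]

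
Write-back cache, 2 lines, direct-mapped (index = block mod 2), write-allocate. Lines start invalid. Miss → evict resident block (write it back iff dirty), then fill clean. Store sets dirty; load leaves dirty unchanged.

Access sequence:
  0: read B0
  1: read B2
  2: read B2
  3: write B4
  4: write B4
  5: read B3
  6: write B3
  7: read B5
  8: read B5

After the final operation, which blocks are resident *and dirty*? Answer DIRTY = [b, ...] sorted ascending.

DIRTY = [4]

  0 | R B0 → L0 miss [-]
  1 | R B2 → L0 miss [-]
  2 | R B2 → L0 hit [-]
  3 | W B4 → L0 miss [D]
  4 | W B4 → L0 hit [D]
  5 | R B3 → L1 miss [-]
  6 | W B3 → L1 hit [D]
  7 | R B5 → L1 miss wb→B3 [-]
  8 | R B5 → L1 hit [-]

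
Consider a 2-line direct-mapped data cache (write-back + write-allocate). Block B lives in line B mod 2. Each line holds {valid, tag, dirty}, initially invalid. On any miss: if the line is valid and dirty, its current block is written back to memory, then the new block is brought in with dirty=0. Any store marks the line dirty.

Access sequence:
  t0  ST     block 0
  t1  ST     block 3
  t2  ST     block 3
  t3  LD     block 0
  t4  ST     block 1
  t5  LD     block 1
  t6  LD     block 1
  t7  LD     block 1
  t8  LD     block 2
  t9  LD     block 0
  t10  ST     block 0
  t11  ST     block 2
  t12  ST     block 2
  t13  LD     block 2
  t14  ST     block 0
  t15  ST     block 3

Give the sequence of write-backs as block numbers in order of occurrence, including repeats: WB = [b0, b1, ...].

WB = [3, 0, 0, 2, 1]

0: W B0 -> L0 miss  d=D]
1: W B3 -> L1 miss  d=D]
2: W B3 -> L1 hit  d=D]
3: R B0 -> L0 hit  d=D]
4: W B1 -> L1 miss wb->B3  d=D]
5: R B1 -> L1 hit  d=D]
6: R B1 -> L1 hit  d=D]
7: R B1 -> L1 hit  d=D]
8: R B2 -> L0 miss wb->B0  d=-]
9: R B0 -> L0 miss  d=-]
10: W B0 -> L0 hit  d=D]
11: W B2 -> L0 miss wb->B0  d=D]
12: W B2 -> L0 hit  d=D]
13: R B2 -> L0 hit  d=D]
14: W B0 -> L0 miss wb->B2  d=D]
15: W B3 -> L1 miss wb->B1  d=D]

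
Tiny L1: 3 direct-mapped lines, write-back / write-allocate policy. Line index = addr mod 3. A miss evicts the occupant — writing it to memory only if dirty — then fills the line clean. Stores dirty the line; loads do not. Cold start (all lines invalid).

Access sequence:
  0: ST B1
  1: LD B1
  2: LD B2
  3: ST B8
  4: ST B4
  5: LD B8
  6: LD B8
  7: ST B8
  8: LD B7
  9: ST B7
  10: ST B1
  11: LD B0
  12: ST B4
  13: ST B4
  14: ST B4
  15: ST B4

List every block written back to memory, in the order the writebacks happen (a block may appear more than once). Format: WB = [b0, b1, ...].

WB = [1, 4, 7, 1]

0: W B1 → L1 miss [D]
1: R B1 → L1 hit [D]
2: R B2 → L2 miss [-]
3: W B8 → L2 miss [D]
4: W B4 → L1 miss wb→B1 [D]
5: R B8 → L2 hit [D]
6: R B8 → L2 hit [D]
7: W B8 → L2 hit [D]
8: R B7 → L1 miss wb→B4 [-]
9: W B7 → L1 hit [D]
10: W B1 → L1 miss wb→B7 [D]
11: R B0 → L0 miss [-]
12: W B4 → L1 miss wb→B1 [D]
13: W B4 → L1 hit [D]
14: W B4 → L1 hit [D]
15: W B4 → L1 hit [D]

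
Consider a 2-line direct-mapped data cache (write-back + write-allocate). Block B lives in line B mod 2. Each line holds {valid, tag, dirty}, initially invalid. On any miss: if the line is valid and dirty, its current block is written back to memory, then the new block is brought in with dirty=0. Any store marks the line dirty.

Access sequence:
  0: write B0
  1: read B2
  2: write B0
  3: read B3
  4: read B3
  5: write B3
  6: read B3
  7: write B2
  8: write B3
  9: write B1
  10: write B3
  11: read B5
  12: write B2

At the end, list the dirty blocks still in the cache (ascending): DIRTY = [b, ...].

DIRTY = [2]

0: W B0 → L0 miss [D]
1: R B2 → L0 miss wb→B0 [-]
2: W B0 → L0 miss [D]
3: R B3 → L1 miss [-]
4: R B3 → L1 hit [-]
5: W B3 → L1 hit [D]
6: R B3 → L1 hit [D]
7: W B2 → L0 miss wb→B0 [D]
8: W B3 → L1 hit [D]
9: W B1 → L1 miss wb→B3 [D]
10: W B3 → L1 miss wb→B1 [D]
11: R B5 → L1 miss wb→B3 [-]
12: W B2 → L0 hit [D]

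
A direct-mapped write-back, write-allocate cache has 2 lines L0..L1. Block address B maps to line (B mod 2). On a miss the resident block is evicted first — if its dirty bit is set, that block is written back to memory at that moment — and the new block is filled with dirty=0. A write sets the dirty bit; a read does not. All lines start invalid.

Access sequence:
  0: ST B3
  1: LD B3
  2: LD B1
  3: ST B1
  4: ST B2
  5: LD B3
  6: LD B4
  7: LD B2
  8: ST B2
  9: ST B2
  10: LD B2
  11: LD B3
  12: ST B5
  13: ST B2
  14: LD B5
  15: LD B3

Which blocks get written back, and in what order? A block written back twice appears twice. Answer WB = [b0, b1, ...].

WB = [3, 1, 2, 5]

0: W B3 -> L1 miss  d=D]
1: R B3 -> L1 hit  d=D]
2: R B1 -> L1 miss wb->B3  d=-]
3: W B1 -> L1 hit  d=D]
4: W B2 -> L0 miss  d=D]
5: R B3 -> L1 miss wb->B1  d=-]
6: R B4 -> L0 miss wb->B2  d=-]
7: R B2 -> L0 miss  d=-]
8: W B2 -> L0 hit  d=D]
9: W B2 -> L0 hit  d=D]
10: R B2 -> L0 hit  d=D]
11: R B3 -> L1 hit  d=-]
12: W B5 -> L1 miss  d=D]
13: W B2 -> L0 hit  d=D]
14: R B5 -> L1 hit  d=D]
15: R B3 -> L1 miss wb->B5  d=-]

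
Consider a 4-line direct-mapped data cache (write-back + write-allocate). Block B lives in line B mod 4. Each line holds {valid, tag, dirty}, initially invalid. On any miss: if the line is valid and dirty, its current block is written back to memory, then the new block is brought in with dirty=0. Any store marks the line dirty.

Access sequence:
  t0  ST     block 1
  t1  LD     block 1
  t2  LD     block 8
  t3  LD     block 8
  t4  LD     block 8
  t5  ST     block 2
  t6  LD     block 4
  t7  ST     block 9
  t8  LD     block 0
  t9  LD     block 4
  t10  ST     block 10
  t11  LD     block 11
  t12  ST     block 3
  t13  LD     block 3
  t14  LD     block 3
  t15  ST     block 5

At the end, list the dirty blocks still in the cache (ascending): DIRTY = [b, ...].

  0 | W B1 → L1 miss [D]
  1 | R B1 → L1 hit [D]
  2 | R B8 → L0 miss [-]
  3 | R B8 → L0 hit [-]
  4 | R B8 → L0 hit [-]
  5 | W B2 → L2 miss [D]
  6 | R B4 → L0 miss [-]
  7 | W B9 → L1 miss wb→B1 [D]
  8 | R B0 → L0 miss [-]
  9 | R B4 → L0 miss [-]
  10 | W B10 → L2 miss wb→B2 [D]
  11 | R B11 → L3 miss [-]
  12 | W B3 → L3 miss [D]
  13 | R B3 → L3 hit [D]
  14 | R B3 → L3 hit [D]
  15 | W B5 → L1 miss wb→B9 [D]

DIRTY = [3, 5, 10]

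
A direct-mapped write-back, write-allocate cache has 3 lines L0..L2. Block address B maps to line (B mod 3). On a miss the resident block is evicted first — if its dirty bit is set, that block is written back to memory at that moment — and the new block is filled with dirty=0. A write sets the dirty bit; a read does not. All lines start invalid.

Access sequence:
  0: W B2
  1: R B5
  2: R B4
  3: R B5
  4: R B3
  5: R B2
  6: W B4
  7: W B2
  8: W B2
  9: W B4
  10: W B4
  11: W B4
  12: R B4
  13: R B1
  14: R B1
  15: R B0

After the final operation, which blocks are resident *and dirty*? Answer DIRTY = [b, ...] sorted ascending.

  0 | W B2 → L2 miss [D]
  1 | R B5 → L2 miss wb→B2 [-]
  2 | R B4 → L1 miss [-]
  3 | R B5 → L2 hit [-]
  4 | R B3 → L0 miss [-]
  5 | R B2 → L2 miss [-]
  6 | W B4 → L1 hit [D]
  7 | W B2 → L2 hit [D]
  8 | W B2 → L2 hit [D]
  9 | W B4 → L1 hit [D]
  10 | W B4 → L1 hit [D]
  11 | W B4 → L1 hit [D]
  12 | R B4 → L1 hit [D]
  13 | R B1 → L1 miss wb→B4 [-]
  14 | R B1 → L1 hit [-]
  15 | R B0 → L0 miss [-]

DIRTY = [2]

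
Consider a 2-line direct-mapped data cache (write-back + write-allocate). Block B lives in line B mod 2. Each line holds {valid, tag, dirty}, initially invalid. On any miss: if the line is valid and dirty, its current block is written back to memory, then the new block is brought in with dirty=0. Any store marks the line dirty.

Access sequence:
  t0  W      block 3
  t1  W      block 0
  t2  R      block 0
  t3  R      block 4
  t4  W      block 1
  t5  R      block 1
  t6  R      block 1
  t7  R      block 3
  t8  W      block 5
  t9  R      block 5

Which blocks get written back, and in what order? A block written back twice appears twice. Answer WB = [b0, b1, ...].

WB = [0, 3, 1]

  0 | W B3 → L1 miss [D]
  1 | W B0 → L0 miss [D]
  2 | R B0 → L0 hit [D]
  3 | R B4 → L0 miss wb→B0 [-]
  4 | W B1 → L1 miss wb→B3 [D]
  5 | R B1 → L1 hit [D]
  6 | R B1 → L1 hit [D]
  7 | R B3 → L1 miss wb→B1 [-]
  8 | W B5 → L1 miss [D]
  9 | R B5 → L1 hit [D]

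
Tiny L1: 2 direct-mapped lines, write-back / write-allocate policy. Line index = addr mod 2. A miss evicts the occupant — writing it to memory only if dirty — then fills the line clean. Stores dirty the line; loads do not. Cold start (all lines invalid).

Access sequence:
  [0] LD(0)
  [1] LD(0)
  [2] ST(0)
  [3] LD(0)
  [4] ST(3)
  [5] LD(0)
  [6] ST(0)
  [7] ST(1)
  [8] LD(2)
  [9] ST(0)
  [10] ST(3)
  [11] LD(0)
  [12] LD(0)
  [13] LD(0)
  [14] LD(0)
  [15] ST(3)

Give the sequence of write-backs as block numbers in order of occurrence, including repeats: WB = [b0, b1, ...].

0: R B0 → L0 miss [-]
1: R B0 → L0 hit [-]
2: W B0 → L0 hit [D]
3: R B0 → L0 hit [D]
4: W B3 → L1 miss [D]
5: R B0 → L0 hit [D]
6: W B0 → L0 hit [D]
7: W B1 → L1 miss wb→B3 [D]
8: R B2 → L0 miss wb→B0 [-]
9: W B0 → L0 miss [D]
10: W B3 → L1 miss wb→B1 [D]
11: R B0 → L0 hit [D]
12: R B0 → L0 hit [D]
13: R B0 → L0 hit [D]
14: R B0 → L0 hit [D]
15: W B3 → L1 hit [D]

WB = [3, 0, 1]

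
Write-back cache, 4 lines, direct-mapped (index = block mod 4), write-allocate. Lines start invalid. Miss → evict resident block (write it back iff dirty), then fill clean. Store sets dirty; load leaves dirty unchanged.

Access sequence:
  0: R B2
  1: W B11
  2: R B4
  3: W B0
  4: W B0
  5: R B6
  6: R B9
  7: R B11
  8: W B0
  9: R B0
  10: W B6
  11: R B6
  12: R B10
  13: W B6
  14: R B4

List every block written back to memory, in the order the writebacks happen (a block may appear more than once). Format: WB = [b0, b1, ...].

  0 | R B2 → L2 miss [-]
  1 | W B11 → L3 miss [D]
  2 | R B4 → L0 miss [-]
  3 | W B0 → L0 miss [D]
  4 | W B0 → L0 hit [D]
  5 | R B6 → L2 miss [-]
  6 | R B9 → L1 miss [-]
  7 | R B11 → L3 hit [D]
  8 | W B0 → L0 hit [D]
  9 | R B0 → L0 hit [D]
  10 | W B6 → L2 hit [D]
  11 | R B6 → L2 hit [D]
  12 | R B10 → L2 miss wb→B6 [-]
  13 | W B6 → L2 miss [D]
  14 | R B4 → L0 miss wb→B0 [-]

WB = [6, 0]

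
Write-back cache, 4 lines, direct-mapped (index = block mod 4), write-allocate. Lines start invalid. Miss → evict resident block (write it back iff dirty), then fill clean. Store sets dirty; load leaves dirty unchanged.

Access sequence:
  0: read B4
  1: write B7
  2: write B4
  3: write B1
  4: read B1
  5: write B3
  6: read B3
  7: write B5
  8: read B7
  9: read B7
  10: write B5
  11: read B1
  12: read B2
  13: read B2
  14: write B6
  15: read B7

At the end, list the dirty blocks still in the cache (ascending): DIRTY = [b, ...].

DIRTY = [4, 6]

  0 | R B4 → L0 miss [-]
  1 | W B7 → L3 miss [D]
  2 | W B4 → L0 hit [D]
  3 | W B1 → L1 miss [D]
  4 | R B1 → L1 hit [D]
  5 | W B3 → L3 miss wb→B7 [D]
  6 | R B3 → L3 hit [D]
  7 | W B5 → L1 miss wb→B1 [D]
  8 | R B7 → L3 miss wb→B3 [-]
  9 | R B7 → L3 hit [-]
  10 | W B5 → L1 hit [D]
  11 | R B1 → L1 miss wb→B5 [-]
  12 | R B2 → L2 miss [-]
  13 | R B2 → L2 hit [-]
  14 | W B6 → L2 miss [D]
  15 | R B7 → L3 hit [-]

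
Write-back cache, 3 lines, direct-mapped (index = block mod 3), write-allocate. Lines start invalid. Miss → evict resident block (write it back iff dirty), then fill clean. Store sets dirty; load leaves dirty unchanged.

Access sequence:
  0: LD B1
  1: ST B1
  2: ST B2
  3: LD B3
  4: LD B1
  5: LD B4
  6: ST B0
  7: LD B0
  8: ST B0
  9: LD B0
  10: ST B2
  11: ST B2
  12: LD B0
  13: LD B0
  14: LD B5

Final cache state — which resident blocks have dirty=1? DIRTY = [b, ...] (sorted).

DIRTY = [0]

0: R B1 → L1 miss [-]
1: W B1 → L1 hit [D]
2: W B2 → L2 miss [D]
3: R B3 → L0 miss [-]
4: R B1 → L1 hit [D]
5: R B4 → L1 miss wb→B1 [-]
6: W B0 → L0 miss [D]
7: R B0 → L0 hit [D]
8: W B0 → L0 hit [D]
9: R B0 → L0 hit [D]
10: W B2 → L2 hit [D]
11: W B2 → L2 hit [D]
12: R B0 → L0 hit [D]
13: R B0 → L0 hit [D]
14: R B5 → L2 miss wb→B2 [-]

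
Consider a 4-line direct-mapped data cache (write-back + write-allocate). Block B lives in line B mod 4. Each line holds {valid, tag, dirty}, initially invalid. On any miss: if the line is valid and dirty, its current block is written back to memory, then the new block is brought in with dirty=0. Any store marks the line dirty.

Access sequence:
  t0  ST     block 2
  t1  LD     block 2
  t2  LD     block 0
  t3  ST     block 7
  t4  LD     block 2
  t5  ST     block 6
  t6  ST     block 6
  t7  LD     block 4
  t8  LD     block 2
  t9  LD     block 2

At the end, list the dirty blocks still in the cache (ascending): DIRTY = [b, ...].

DIRTY = [7]

0: W B2 -> L2 miss  d=D]
1: R B2 -> L2 hit  d=D]
2: R B0 -> L0 miss  d=-]
3: W B7 -> L3 miss  d=D]
4: R B2 -> L2 hit  d=D]
5: W B6 -> L2 miss wb->B2  d=D]
6: W B6 -> L2 hit  d=D]
7: R B4 -> L0 miss  d=-]
8: R B2 -> L2 miss wb->B6  d=-]
9: R B2 -> L2 hit  d=-]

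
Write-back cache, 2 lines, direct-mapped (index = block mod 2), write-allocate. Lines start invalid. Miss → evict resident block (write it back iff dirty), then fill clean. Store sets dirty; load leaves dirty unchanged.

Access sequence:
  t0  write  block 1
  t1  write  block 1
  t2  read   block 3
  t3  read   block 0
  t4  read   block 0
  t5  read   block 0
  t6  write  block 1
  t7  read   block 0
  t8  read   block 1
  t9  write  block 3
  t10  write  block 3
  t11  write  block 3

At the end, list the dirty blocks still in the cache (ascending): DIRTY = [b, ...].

  0 | W B1 → L1 miss [D]
  1 | W B1 → L1 hit [D]
  2 | R B3 → L1 miss wb→B1 [-]
  3 | R B0 → L0 miss [-]
  4 | R B0 → L0 hit [-]
  5 | R B0 → L0 hit [-]
  6 | W B1 → L1 miss [D]
  7 | R B0 → L0 hit [-]
  8 | R B1 → L1 hit [D]
  9 | W B3 → L1 miss wb→B1 [D]
  10 | W B3 → L1 hit [D]
  11 | W B3 → L1 hit [D]

DIRTY = [3]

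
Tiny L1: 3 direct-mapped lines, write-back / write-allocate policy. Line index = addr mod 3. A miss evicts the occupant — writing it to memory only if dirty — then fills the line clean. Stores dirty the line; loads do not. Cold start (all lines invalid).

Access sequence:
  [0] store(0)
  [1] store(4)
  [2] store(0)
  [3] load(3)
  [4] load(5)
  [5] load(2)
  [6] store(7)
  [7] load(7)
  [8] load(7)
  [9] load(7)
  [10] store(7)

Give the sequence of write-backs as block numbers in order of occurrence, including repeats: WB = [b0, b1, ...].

  0 | W B0 → L0 miss [D]
  1 | W B4 → L1 miss [D]
  2 | W B0 → L0 hit [D]
  3 | R B3 → L0 miss wb→B0 [-]
  4 | R B5 → L2 miss [-]
  5 | R B2 → L2 miss [-]
  6 | W B7 → L1 miss wb→B4 [D]
  7 | R B7 → L1 hit [D]
  8 | R B7 → L1 hit [D]
  9 | R B7 → L1 hit [D]
  10 | W B7 → L1 hit [D]

WB = [0, 4]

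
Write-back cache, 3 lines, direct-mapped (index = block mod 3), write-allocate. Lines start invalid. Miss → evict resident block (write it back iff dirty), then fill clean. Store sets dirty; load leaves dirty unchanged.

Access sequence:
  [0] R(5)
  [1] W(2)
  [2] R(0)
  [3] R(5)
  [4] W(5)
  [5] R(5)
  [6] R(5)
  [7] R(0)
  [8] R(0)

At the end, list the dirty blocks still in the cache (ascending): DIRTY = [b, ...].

DIRTY = [5]

0: R B5 -> L2 miss  d=-]
1: W B2 -> L2 miss  d=D]
2: R B0 -> L0 miss  d=-]
3: R B5 -> L2 miss wb->B2  d=-]
4: W B5 -> L2 hit  d=D]
5: R B5 -> L2 hit  d=D]
6: R B5 -> L2 hit  d=D]
7: R B0 -> L0 hit  d=-]
8: R B0 -> L0 hit  d=-]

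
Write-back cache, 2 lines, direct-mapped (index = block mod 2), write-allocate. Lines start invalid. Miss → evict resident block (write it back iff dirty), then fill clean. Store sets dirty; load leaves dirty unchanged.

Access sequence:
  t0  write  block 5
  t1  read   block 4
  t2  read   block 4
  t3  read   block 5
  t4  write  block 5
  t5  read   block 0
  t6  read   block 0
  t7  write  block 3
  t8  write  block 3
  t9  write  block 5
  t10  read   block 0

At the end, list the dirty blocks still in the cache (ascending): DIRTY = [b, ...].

0: W B5 → L1 miss [D]
1: R B4 → L0 miss [-]
2: R B4 → L0 hit [-]
3: R B5 → L1 hit [D]
4: W B5 → L1 hit [D]
5: R B0 → L0 miss [-]
6: R B0 → L0 hit [-]
7: W B3 → L1 miss wb→B5 [D]
8: W B3 → L1 hit [D]
9: W B5 → L1 miss wb→B3 [D]
10: R B0 → L0 hit [-]

DIRTY = [5]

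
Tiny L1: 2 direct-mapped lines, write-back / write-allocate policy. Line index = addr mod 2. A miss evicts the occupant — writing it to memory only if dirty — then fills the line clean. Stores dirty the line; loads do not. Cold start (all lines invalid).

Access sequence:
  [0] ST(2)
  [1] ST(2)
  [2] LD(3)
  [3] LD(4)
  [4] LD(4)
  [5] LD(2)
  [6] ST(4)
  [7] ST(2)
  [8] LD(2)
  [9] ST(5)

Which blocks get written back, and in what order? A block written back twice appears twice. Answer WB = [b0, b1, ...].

  0 | W B2 → L0 miss [D]
  1 | W B2 → L0 hit [D]
  2 | R B3 → L1 miss [-]
  3 | R B4 → L0 miss wb→B2 [-]
  4 | R B4 → L0 hit [-]
  5 | R B2 → L0 miss [-]
  6 | W B4 → L0 miss [D]
  7 | W B2 → L0 miss wb→B4 [D]
  8 | R B2 → L0 hit [D]
  9 | W B5 → L1 miss [D]

WB = [2, 4]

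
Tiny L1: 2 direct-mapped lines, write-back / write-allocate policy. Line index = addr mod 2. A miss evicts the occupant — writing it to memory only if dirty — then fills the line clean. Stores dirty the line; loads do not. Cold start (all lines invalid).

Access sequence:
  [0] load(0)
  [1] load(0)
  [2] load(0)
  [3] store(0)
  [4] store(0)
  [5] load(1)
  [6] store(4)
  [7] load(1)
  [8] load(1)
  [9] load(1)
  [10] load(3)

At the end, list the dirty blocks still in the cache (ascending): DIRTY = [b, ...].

DIRTY = [4]

0: R B0 -> L0 miss  d=-]
1: R B0 -> L0 hit  d=-]
2: R B0 -> L0 hit  d=-]
3: W B0 -> L0 hit  d=D]
4: W B0 -> L0 hit  d=D]
5: R B1 -> L1 miss  d=-]
6: W B4 -> L0 miss wb->B0  d=D]
7: R B1 -> L1 hit  d=-]
8: R B1 -> L1 hit  d=-]
9: R B1 -> L1 hit  d=-]
10: R B3 -> L1 miss  d=-]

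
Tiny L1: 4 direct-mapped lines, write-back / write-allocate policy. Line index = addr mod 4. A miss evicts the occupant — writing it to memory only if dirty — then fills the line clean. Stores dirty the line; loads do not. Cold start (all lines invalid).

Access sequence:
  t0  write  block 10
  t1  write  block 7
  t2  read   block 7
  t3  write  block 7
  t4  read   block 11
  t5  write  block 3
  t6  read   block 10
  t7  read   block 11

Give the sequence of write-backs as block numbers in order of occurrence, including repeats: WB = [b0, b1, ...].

0: W B10 -> L2 miss  d=D]
1: W B7 -> L3 miss  d=D]
2: R B7 -> L3 hit  d=D]
3: W B7 -> L3 hit  d=D]
4: R B11 -> L3 miss wb->B7  d=-]
5: W B3 -> L3 miss  d=D]
6: R B10 -> L2 hit  d=D]
7: R B11 -> L3 miss wb->B3  d=-]

WB = [7, 3]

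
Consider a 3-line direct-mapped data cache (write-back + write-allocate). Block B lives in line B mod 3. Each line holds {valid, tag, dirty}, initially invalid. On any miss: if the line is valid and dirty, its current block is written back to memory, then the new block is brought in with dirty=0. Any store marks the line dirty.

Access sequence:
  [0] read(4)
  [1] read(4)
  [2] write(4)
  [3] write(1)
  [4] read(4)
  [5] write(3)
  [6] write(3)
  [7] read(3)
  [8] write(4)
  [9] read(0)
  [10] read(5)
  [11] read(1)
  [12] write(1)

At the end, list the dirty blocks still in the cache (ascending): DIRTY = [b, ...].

DIRTY = [1]

0: R B4 → L1 miss [-]
1: R B4 → L1 hit [-]
2: W B4 → L1 hit [D]
3: W B1 → L1 miss wb→B4 [D]
4: R B4 → L1 miss wb→B1 [-]
5: W B3 → L0 miss [D]
6: W B3 → L0 hit [D]
7: R B3 → L0 hit [D]
8: W B4 → L1 hit [D]
9: R B0 → L0 miss wb→B3 [-]
10: R B5 → L2 miss [-]
11: R B1 → L1 miss wb→B4 [-]
12: W B1 → L1 hit [D]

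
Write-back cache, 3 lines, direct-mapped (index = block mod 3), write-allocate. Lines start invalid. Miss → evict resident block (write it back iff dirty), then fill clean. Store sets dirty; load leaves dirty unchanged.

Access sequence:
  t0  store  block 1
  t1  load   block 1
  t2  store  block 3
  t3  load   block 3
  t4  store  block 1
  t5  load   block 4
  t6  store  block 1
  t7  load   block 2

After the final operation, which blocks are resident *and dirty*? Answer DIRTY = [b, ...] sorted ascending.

DIRTY = [1, 3]

0: W B1 -> L1 miss  d=D]
1: R B1 -> L1 hit  d=D]
2: W B3 -> L0 miss  d=D]
3: R B3 -> L0 hit  d=D]
4: W B1 -> L1 hit  d=D]
5: R B4 -> L1 miss wb->B1  d=-]
6: W B1 -> L1 miss  d=D]
7: R B2 -> L2 miss  d=-]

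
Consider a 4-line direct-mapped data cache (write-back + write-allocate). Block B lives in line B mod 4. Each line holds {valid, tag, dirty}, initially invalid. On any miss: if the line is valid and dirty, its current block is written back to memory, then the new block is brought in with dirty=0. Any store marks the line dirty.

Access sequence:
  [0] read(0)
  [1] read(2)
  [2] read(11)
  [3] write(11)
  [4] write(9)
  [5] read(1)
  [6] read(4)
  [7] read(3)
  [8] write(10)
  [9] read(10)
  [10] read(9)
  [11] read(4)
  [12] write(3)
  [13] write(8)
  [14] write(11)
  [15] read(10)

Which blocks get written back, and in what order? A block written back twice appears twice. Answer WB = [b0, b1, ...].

0: R B0 -> L0 miss  d=-]
1: R B2 -> L2 miss  d=-]
2: R B11 -> L3 miss  d=-]
3: W B11 -> L3 hit  d=D]
4: W B9 -> L1 miss  d=D]
5: R B1 -> L1 miss wb->B9  d=-]
6: R B4 -> L0 miss  d=-]
7: R B3 -> L3 miss wb->B11  d=-]
8: W B10 -> L2 miss  d=D]
9: R B10 -> L2 hit  d=D]
10: R B9 -> L1 miss  d=-]
11: R B4 -> L0 hit  d=-]
12: W B3 -> L3 hit  d=D]
13: W B8 -> L0 miss  d=D]
14: W B11 -> L3 miss wb->B3  d=D]
15: R B10 -> L2 hit  d=D]

WB = [9, 11, 3]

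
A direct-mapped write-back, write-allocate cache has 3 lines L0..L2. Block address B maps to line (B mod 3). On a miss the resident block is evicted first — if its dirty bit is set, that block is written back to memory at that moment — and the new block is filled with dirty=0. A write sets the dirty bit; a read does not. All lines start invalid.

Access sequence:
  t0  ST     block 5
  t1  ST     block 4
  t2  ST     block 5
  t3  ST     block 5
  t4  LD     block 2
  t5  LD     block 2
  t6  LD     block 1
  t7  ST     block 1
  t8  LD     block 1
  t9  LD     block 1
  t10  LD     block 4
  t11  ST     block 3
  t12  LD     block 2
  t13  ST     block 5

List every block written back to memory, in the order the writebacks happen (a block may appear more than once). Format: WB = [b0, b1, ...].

WB = [5, 4, 1]

0: W B5 -> L2 miss  d=D]
1: W B4 -> L1 miss  d=D]
2: W B5 -> L2 hit  d=D]
3: W B5 -> L2 hit  d=D]
4: R B2 -> L2 miss wb->B5  d=-]
5: R B2 -> L2 hit  d=-]
6: R B1 -> L1 miss wb->B4  d=-]
7: W B1 -> L1 hit  d=D]
8: R B1 -> L1 hit  d=D]
9: R B1 -> L1 hit  d=D]
10: R B4 -> L1 miss wb->B1  d=-]
11: W B3 -> L0 miss  d=D]
12: R B2 -> L2 hit  d=-]
13: W B5 -> L2 miss  d=D]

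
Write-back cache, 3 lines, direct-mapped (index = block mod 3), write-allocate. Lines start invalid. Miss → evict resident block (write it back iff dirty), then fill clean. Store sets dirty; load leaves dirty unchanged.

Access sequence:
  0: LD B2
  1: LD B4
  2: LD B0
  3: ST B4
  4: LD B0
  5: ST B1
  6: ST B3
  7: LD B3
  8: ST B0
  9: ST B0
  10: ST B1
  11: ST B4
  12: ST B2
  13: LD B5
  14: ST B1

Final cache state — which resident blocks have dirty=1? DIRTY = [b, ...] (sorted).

0: R B2 → L2 miss [-]
1: R B4 → L1 miss [-]
2: R B0 → L0 miss [-]
3: W B4 → L1 hit [D]
4: R B0 → L0 hit [-]
5: W B1 → L1 miss wb→B4 [D]
6: W B3 → L0 miss [D]
7: R B3 → L0 hit [D]
8: W B0 → L0 miss wb→B3 [D]
9: W B0 → L0 hit [D]
10: W B1 → L1 hit [D]
11: W B4 → L1 miss wb→B1 [D]
12: W B2 → L2 hit [D]
13: R B5 → L2 miss wb→B2 [-]
14: W B1 → L1 miss wb→B4 [D]

DIRTY = [0, 1]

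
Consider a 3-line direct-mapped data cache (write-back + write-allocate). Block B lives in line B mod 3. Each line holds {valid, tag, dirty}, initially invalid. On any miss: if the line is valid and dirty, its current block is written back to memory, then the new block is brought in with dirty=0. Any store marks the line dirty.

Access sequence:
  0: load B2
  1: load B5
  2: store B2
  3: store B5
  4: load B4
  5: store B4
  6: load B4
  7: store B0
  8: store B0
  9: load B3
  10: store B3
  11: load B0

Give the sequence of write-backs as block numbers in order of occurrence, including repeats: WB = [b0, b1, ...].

  0 | R B2 → L2 miss [-]
  1 | R B5 → L2 miss [-]
  2 | W B2 → L2 miss [D]
  3 | W B5 → L2 miss wb→B2 [D]
  4 | R B4 → L1 miss [-]
  5 | W B4 → L1 hit [D]
  6 | R B4 → L1 hit [D]
  7 | W B0 → L0 miss [D]
  8 | W B0 → L0 hit [D]
  9 | R B3 → L0 miss wb→B0 [-]
  10 | W B3 → L0 hit [D]
  11 | R B0 → L0 miss wb→B3 [-]

WB = [2, 0, 3]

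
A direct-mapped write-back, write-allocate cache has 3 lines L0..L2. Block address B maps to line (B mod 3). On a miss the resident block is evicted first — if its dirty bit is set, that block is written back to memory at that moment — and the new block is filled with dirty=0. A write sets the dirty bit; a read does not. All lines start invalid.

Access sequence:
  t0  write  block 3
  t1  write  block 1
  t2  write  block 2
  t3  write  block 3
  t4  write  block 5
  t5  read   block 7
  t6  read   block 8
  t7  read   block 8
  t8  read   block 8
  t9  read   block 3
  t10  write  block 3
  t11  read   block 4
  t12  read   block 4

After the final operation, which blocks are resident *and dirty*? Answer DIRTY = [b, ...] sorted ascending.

0: W B3 → L0 miss [D]
1: W B1 → L1 miss [D]
2: W B2 → L2 miss [D]
3: W B3 → L0 hit [D]
4: W B5 → L2 miss wb→B2 [D]
5: R B7 → L1 miss wb→B1 [-]
6: R B8 → L2 miss wb→B5 [-]
7: R B8 → L2 hit [-]
8: R B8 → L2 hit [-]
9: R B3 → L0 hit [D]
10: W B3 → L0 hit [D]
11: R B4 → L1 miss [-]
12: R B4 → L1 hit [-]

DIRTY = [3]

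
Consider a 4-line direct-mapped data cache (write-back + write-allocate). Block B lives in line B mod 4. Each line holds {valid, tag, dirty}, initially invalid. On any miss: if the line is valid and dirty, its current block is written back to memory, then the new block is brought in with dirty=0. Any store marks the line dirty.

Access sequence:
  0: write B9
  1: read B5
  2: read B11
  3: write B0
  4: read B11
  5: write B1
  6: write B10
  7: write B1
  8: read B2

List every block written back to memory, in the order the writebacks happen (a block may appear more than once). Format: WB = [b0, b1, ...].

0: W B9 -> L1 miss  d=D]
1: R B5 -> L1 miss wb->B9  d=-]
2: R B11 -> L3 miss  d=-]
3: W B0 -> L0 miss  d=D]
4: R B11 -> L3 hit  d=-]
5: W B1 -> L1 miss  d=D]
6: W B10 -> L2 miss  d=D]
7: W B1 -> L1 hit  d=D]
8: R B2 -> L2 miss wb->B10  d=-]

WB = [9, 10]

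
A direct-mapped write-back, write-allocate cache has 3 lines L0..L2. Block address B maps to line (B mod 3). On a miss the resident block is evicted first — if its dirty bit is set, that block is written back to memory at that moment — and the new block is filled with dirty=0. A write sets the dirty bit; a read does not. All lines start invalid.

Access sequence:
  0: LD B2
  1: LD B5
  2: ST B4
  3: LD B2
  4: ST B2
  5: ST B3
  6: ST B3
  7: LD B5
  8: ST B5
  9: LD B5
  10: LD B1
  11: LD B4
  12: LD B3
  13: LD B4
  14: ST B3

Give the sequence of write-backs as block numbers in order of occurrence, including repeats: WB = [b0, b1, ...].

0: R B2 → L2 miss [-]
1: R B5 → L2 miss [-]
2: W B4 → L1 miss [D]
3: R B2 → L2 miss [-]
4: W B2 → L2 hit [D]
5: W B3 → L0 miss [D]
6: W B3 → L0 hit [D]
7: R B5 → L2 miss wb→B2 [-]
8: W B5 → L2 hit [D]
9: R B5 → L2 hit [D]
10: R B1 → L1 miss wb→B4 [-]
11: R B4 → L1 miss [-]
12: R B3 → L0 hit [D]
13: R B4 → L1 hit [-]
14: W B3 → L0 hit [D]

WB = [2, 4]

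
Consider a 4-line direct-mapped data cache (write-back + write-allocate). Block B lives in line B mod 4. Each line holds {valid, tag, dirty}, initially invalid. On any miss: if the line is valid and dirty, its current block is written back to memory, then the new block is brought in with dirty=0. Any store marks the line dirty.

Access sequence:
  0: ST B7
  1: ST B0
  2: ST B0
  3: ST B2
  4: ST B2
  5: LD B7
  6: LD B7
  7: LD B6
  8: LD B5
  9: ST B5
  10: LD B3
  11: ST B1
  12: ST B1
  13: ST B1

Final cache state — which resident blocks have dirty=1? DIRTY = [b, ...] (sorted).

0: W B7 -> L3 miss  d=D]
1: W B0 -> L0 miss  d=D]
2: W B0 -> L0 hit  d=D]
3: W B2 -> L2 miss  d=D]
4: W B2 -> L2 hit  d=D]
5: R B7 -> L3 hit  d=D]
6: R B7 -> L3 hit  d=D]
7: R B6 -> L2 miss wb->B2  d=-]
8: R B5 -> L1 miss  d=-]
9: W B5 -> L1 hit  d=D]
10: R B3 -> L3 miss wb->B7  d=-]
11: W B1 -> L1 miss wb->B5  d=D]
12: W B1 -> L1 hit  d=D]
13: W B1 -> L1 hit  d=D]

DIRTY = [0, 1]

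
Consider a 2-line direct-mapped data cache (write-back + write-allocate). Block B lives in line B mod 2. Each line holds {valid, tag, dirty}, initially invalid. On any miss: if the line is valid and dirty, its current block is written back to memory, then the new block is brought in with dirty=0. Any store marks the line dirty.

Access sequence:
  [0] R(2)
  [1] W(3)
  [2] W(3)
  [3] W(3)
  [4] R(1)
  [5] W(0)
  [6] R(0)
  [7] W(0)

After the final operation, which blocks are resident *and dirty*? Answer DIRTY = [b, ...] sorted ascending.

DIRTY = [0]

  0 | R B2 → L0 miss [-]
  1 | W B3 → L1 miss [D]
  2 | W B3 → L1 hit [D]
  3 | W B3 → L1 hit [D]
  4 | R B1 → L1 miss wb→B3 [-]
  5 | W B0 → L0 miss [D]
  6 | R B0 → L0 hit [D]
  7 | W B0 → L0 hit [D]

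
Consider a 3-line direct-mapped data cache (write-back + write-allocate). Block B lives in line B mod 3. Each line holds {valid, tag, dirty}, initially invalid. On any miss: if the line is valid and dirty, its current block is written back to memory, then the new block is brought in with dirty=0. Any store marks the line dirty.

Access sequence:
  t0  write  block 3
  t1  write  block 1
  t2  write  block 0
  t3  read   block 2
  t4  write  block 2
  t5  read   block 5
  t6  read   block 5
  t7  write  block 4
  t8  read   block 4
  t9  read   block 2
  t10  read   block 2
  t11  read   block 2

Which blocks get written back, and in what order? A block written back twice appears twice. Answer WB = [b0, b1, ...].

0: W B3 -> L0 miss  d=D]
1: W B1 -> L1 miss  d=D]
2: W B0 -> L0 miss wb->B3  d=D]
3: R B2 -> L2 miss  d=-]
4: W B2 -> L2 hit  d=D]
5: R B5 -> L2 miss wb->B2  d=-]
6: R B5 -> L2 hit  d=-]
7: W B4 -> L1 miss wb->B1  d=D]
8: R B4 -> L1 hit  d=D]
9: R B2 -> L2 miss  d=-]
10: R B2 -> L2 hit  d=-]
11: R B2 -> L2 hit  d=-]

WB = [3, 2, 1]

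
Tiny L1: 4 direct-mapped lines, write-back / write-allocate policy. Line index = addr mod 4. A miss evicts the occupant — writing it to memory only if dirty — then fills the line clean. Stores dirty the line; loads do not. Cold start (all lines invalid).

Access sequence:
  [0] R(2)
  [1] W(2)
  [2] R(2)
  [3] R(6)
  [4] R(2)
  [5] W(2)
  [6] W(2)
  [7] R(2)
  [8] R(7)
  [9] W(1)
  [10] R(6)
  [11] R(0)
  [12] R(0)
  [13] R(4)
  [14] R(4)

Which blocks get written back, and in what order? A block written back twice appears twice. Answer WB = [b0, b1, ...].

WB = [2, 2]

0: R B2 → L2 miss [-]
1: W B2 → L2 hit [D]
2: R B2 → L2 hit [D]
3: R B6 → L2 miss wb→B2 [-]
4: R B2 → L2 miss [-]
5: W B2 → L2 hit [D]
6: W B2 → L2 hit [D]
7: R B2 → L2 hit [D]
8: R B7 → L3 miss [-]
9: W B1 → L1 miss [D]
10: R B6 → L2 miss wb→B2 [-]
11: R B0 → L0 miss [-]
12: R B0 → L0 hit [-]
13: R B4 → L0 miss [-]
14: R B4 → L0 hit [-]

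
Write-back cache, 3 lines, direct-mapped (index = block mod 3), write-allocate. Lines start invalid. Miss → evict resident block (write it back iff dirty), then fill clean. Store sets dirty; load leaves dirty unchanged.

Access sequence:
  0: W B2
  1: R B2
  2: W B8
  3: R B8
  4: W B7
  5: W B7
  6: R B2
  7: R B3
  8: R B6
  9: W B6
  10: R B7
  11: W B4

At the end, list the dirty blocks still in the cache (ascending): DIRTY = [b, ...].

0: W B2 → L2 miss [D]
1: R B2 → L2 hit [D]
2: W B8 → L2 miss wb→B2 [D]
3: R B8 → L2 hit [D]
4: W B7 → L1 miss [D]
5: W B7 → L1 hit [D]
6: R B2 → L2 miss wb→B8 [-]
7: R B3 → L0 miss [-]
8: R B6 → L0 miss [-]
9: W B6 → L0 hit [D]
10: R B7 → L1 hit [D]
11: W B4 → L1 miss wb→B7 [D]

DIRTY = [4, 6]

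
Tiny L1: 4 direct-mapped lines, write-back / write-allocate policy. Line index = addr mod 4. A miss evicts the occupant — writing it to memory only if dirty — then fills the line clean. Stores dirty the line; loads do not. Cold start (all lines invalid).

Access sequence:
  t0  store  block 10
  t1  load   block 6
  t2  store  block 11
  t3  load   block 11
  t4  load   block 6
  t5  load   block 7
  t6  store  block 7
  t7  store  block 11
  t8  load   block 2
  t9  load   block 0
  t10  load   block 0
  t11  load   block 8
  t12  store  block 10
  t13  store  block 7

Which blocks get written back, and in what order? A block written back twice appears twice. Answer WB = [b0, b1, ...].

WB = [10, 11, 7, 11]

0: W B10 -> L2 miss  d=D]
1: R B6 -> L2 miss wb->B10  d=-]
2: W B11 -> L3 miss  d=D]
3: R B11 -> L3 hit  d=D]
4: R B6 -> L2 hit  d=-]
5: R B7 -> L3 miss wb->B11  d=-]
6: W B7 -> L3 hit  d=D]
7: W B11 -> L3 miss wb->B7  d=D]
8: R B2 -> L2 miss  d=-]
9: R B0 -> L0 miss  d=-]
10: R B0 -> L0 hit  d=-]
11: R B8 -> L0 miss  d=-]
12: W B10 -> L2 miss  d=D]
13: W B7 -> L3 miss wb->B11  d=D]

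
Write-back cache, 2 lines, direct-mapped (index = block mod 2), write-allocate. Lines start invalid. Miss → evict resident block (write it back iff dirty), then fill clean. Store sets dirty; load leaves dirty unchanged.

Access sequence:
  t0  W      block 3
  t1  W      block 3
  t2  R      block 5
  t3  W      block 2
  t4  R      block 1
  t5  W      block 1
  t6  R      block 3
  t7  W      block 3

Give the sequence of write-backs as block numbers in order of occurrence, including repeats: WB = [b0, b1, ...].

0: W B3 -> L1 miss  d=D]
1: W B3 -> L1 hit  d=D]
2: R B5 -> L1 miss wb->B3  d=-]
3: W B2 -> L0 miss  d=D]
4: R B1 -> L1 miss  d=-]
5: W B1 -> L1 hit  d=D]
6: R B3 -> L1 miss wb->B1  d=-]
7: W B3 -> L1 hit  d=D]

WB = [3, 1]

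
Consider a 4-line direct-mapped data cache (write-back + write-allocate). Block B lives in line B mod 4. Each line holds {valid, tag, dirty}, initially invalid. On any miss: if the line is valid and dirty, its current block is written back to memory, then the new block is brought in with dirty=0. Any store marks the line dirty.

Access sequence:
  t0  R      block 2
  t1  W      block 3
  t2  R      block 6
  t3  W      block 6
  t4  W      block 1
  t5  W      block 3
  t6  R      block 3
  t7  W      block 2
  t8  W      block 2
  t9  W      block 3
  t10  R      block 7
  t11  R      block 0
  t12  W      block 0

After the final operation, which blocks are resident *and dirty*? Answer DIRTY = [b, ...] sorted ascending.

0: R B2 → L2 miss [-]
1: W B3 → L3 miss [D]
2: R B6 → L2 miss [-]
3: W B6 → L2 hit [D]
4: W B1 → L1 miss [D]
5: W B3 → L3 hit [D]
6: R B3 → L3 hit [D]
7: W B2 → L2 miss wb→B6 [D]
8: W B2 → L2 hit [D]
9: W B3 → L3 hit [D]
10: R B7 → L3 miss wb→B3 [-]
11: R B0 → L0 miss [-]
12: W B0 → L0 hit [D]

DIRTY = [0, 1, 2]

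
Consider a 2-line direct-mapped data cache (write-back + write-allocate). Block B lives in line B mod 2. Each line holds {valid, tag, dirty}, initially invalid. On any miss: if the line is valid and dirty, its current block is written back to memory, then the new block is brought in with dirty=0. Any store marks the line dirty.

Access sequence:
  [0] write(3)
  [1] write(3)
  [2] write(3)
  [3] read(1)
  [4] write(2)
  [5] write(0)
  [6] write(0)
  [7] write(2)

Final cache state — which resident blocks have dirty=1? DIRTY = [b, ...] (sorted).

DIRTY = [2]

  0 | W B3 → L1 miss [D]
  1 | W B3 → L1 hit [D]
  2 | W B3 → L1 hit [D]
  3 | R B1 → L1 miss wb→B3 [-]
  4 | W B2 → L0 miss [D]
  5 | W B0 → L0 miss wb→B2 [D]
  6 | W B0 → L0 hit [D]
  7 | W B2 → L0 miss wb→B0 [D]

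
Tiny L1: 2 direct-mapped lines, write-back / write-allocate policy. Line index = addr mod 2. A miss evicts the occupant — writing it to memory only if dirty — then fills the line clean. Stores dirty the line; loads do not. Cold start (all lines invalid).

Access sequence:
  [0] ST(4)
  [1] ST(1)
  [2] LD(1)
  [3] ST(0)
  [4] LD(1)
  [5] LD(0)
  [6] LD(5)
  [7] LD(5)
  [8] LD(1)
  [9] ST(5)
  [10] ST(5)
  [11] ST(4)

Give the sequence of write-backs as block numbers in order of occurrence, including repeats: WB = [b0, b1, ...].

0: W B4 -> L0 miss  d=D]
1: W B1 -> L1 miss  d=D]
2: R B1 -> L1 hit  d=D]
3: W B0 -> L0 miss wb->B4  d=D]
4: R B1 -> L1 hit  d=D]
5: R B0 -> L0 hit  d=D]
6: R B5 -> L1 miss wb->B1  d=-]
7: R B5 -> L1 hit  d=-]
8: R B1 -> L1 miss  d=-]
9: W B5 -> L1 miss  d=D]
10: W B5 -> L1 hit  d=D]
11: W B4 -> L0 miss wb->B0  d=D]

WB = [4, 1, 0]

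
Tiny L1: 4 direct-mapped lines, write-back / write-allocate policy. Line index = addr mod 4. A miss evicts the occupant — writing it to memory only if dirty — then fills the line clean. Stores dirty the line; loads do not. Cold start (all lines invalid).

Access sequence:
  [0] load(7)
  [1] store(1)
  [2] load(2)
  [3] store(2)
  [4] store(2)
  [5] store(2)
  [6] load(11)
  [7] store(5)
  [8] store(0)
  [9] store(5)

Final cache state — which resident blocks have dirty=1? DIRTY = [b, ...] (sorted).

0: R B7 -> L3 miss  d=-]
1: W B1 -> L1 miss  d=D]
2: R B2 -> L2 miss  d=-]
3: W B2 -> L2 hit  d=D]
4: W B2 -> L2 hit  d=D]
5: W B2 -> L2 hit  d=D]
6: R B11 -> L3 miss  d=-]
7: W B5 -> L1 miss wb->B1  d=D]
8: W B0 -> L0 miss  d=D]
9: W B5 -> L1 hit  d=D]

DIRTY = [0, 2, 5]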